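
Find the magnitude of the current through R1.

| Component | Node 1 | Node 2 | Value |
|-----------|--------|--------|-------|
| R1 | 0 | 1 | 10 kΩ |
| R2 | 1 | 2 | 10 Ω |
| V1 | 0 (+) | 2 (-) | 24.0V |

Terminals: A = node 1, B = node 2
Nodal analysis, taking node 2 as the 0 V reference.
Source V1 fixes V_0 = 24 V.
KCL at each unknown node (sum of currents leaving = 0; resistances in Ω):
  Node 1: (V_1 - 24)/10000 + (V_1 - 0)/10 = 0
Collecting terms: 0.1001 × V_1 = 0.0024  =>  V_1 = 0.02398 V
I_R1 = (V_0 - V_1)/R1 = (24 - 0.02398)/10000 = 0.002398 A
|I_R1| = 0.002398 A

Final answer: |I_R1| = 0.002398 A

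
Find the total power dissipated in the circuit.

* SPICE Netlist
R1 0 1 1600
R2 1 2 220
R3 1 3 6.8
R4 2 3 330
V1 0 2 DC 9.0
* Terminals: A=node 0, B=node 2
Nodal analysis, taking node 2 as the 0 V reference.
Source V1 fixes V_0 = 9 V.
KCL at each unknown node (sum of currents leaving = 0; resistances in Ω):
  Node 1: (V_1 - 9)/1600 + (V_1 - 0)/220 + (V_1 - V_3)/6.8 = 0
  Node 3: (V_3 - V_1)/6.8 + (V_3 - 0)/330 = 0
Collecting terms (coefficients in siemens):
  0.1522·V_1 - 0.1471·V_3 = 0.005625
  0.1501·V_3 - 0.1471·V_1 = 0
Determinant D = (0.1522)(0.1501) - (-0.1471)(-0.1471) = 0.001222
V_1 = [(0.005625)(0.1501) - (-0.1471)(0)]/D = 0.6911 V
V_3 = [(0.1522)(0) - (0.005625)(-0.1471)]/D = 0.6771 V
Power in each resistor, P = (ΔV)²/R:
  P_R1 = (9 - 0.6911)²/1600 = 0.04315 W
  P_R2 = (0.6911 - 0)²/220 = 0.002171 W
  P_R3 = (0.6911 - 0.6771)²/6.8 = 0.00002863 W
  P_R4 = (0 - 0.6771)²/330 = 0.001389 W
P_total = P_R1 + P_R2 + P_R3 + P_R4 = 0.04674 W

Final answer: 0.04674 W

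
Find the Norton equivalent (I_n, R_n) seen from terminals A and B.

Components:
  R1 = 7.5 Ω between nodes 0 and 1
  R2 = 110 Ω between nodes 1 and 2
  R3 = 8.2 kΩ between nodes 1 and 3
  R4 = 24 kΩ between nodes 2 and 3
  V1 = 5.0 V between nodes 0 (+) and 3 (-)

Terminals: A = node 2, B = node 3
Find the Thévenin equivalent first; then I_n = V_th/R_th and R_n = R_th.
Step 1 — V_th is the open-circuit voltage V_A - V_B (nothing connected across the terminals).
Nodal analysis, taking node 3 as the 0 V reference.
Source V1 fixes V_0 = 5 V.
KCL at each unknown node (sum of currents leaving = 0; resistances in Ω):
  Node 1: (V_1 - 5)/7.5 + (V_1 - V_2)/110 + (V_1 - 0)/8200 = 0
  Node 2: (V_2 - V_1)/110 + (V_2 - 0)/24000 = 0
Collecting terms (coefficients in siemens):
  0.1425·V_1 - 0.009091·V_2 = 0.6667
  0.009133·V_2 - 0.009091·V_1 = 0
Determinant D = (0.1425)(0.009133) - (-0.009091)(-0.009091) = 0.001219
V_1 = [(0.6667)(0.009133) - (-0.009091)(0)]/D = 4.994 V
V_2 = [(0.1425)(0) - (0.6667)(-0.009091)]/D = 4.971 V
V_th = V_2 - V_3 = 4.971 - 0 = 4.971 V
Step 2 — R_th: zero the source — replace V1 by a short circuit (node 3 merges into node 0) — and find the resistance seen between A (node 2) and B (node 0).
Reduce the network between node 2 (A) and node 0 (B) by series/parallel combination:
  Rp1 = R1 ‖ R3 (parallel, both between nodes 0 and 1) = 1/(1/7.5 + 1/8200) = 7.493 Ω
  Rs1 = R2 + Rp1 (series, joined only at node 1) = 110 + 7.493 = 117.5 Ω
  Rp2 = R4 ‖ Rs1 (parallel, both between nodes 0 and 2) = 1/(1/24000 + 1/117.5) = 116.9 Ω
R_th = 116.9 Ω
I_n = V_th/R_th = 4.971/116.9 = 0.04252 A, and R_n = R_th = 116.9 Ω

Final answer: I_n = 0.04252 A, R_n = 116.9 Ω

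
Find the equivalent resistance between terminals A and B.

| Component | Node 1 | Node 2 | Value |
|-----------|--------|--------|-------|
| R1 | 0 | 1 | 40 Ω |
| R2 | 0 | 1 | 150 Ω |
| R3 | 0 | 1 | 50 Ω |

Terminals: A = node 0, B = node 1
Reduce the network between node 0 (A) and node 1 (B) by series/parallel combination:
  Rp1 = R1 ‖ R2 ‖ R3 (parallel, all between nodes 0 and 1) = 1/(1/40 + 1/150 + 1/50) = 19.35 Ω
R_eq = 19.35 Ω

Final answer: 19.35 Ω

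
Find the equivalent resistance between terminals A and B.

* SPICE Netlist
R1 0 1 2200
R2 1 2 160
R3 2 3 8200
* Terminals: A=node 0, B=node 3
Reduce the network between node 0 (A) and node 3 (B) by series/parallel combination:
  Rs1 = R1 + R2 (series, joined only at node 1) = 2200 + 160 = 2360 Ω
  Rs2 = R3 + Rs1 (series, joined only at node 2) = 8200 + 2360 = 10560 Ω
R_eq = 10.56 kΩ

Final answer: 10.56 kΩ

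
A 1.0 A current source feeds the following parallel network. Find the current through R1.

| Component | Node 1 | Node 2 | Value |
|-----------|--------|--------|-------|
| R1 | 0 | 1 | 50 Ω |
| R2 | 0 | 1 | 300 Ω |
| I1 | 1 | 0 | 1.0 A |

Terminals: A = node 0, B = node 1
All resistors sit directly between nodes 0 and 1, so they are in parallel and share one voltage V; the full source current 1 A splits among them.
1/R_par = 1/50 + 1/300 = 0.02333 S  =>  R_par = 42.86 Ω
V = I × R_par = 1 × 42.86 = 42.86 V
I_R1 = V/R1 = 42.86/50 = 0.8571 A

Final answer: 0.8571 A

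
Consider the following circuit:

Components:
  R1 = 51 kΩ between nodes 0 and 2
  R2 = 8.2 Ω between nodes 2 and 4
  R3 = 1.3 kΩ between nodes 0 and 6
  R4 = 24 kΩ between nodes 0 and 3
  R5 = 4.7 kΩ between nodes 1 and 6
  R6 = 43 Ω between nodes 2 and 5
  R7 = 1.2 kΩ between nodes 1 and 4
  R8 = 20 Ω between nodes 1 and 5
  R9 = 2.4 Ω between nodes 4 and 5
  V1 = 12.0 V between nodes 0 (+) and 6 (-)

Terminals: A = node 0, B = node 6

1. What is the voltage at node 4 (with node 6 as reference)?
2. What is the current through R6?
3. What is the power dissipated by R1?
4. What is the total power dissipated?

Nodal analysis, taking node 6 as the 0 V reference.
Source V1 fixes V_0 = 12 V.
KCL at each unknown node (sum of currents leaving = 0; resistances in Ω):
  Node 1: (V_1 - 0)/4700 + (V_1 - V_4)/1200 + (V_1 - V_5)/20 = 0
  Node 2: (V_2 - 12)/51000 + (V_2 - V_4)/8.2 + (V_2 - V_5)/43 = 0
  Node 3: (V_3 - 12)/24000 = 0
  Node 4: (V_4 - V_2)/8.2 + (V_4 - V_1)/1200 + (V_4 - V_5)/2.4 = 0
  Node 5: (V_5 - V_2)/43 + (V_5 - V_1)/20 + (V_5 - V_4)/2.4 = 0
Collecting terms (coefficients in siemens):
  0.05105·V_1 - 0.0008333·V_4 - 0.05·V_5 = 0
  0.1452·V_2 - 0.122·V_4 - 0.02326·V_5 = 0.0002353
  0.00004167·V_3 = 0.0005
  0.5395·V_4 - 0.0008333·V_1 - 0.122·V_2 - 0.4167·V_5 = 0
  0.4899·V_5 - 0.05·V_1 - 0.02326·V_2 - 0.4167·V_4 = 0
Solving these 5 simultaneous equations (Gaussian elimination) gives:
  V_1 = 1.012 V, V_2 = 1.018 V, V_3 = 12 V, V_4 = 1.017 V
  V_5 = 1.016 V
Part 1:
  Read off the nodal solution: V_4 = 1.017 V
Part 2:
  I_R6 = (V_2 - V_5)/R6 = (1.018 - 1.016)/43 = 0.00004241 A
  Magnitude: I_R6 = 0.00004241 A
Part 3:
  I_R1 = (V_0 - V_2)/R1 = (12 - 1.018)/51000 = 0.0002153 A
  P_R1 = I_R1² × R1 = (0.0002153)² × 51000 = 0.002365 W
Part 4:
  Power in each resistor, P = (ΔV)²/R:
    P_R1 = (12 - 1.018)²/51000 = 0.002365 W
    P_R2 = (1.018 - 1.017)²/8.2 = 0.0000002452 W
    P_R3 = (12 - 0)²/1300 = 0.1108 W
    P_R4 = (12 - 12)²/24000 = 0 W
    P_R5 = (1.012 - 0)²/4700 = 0.0002179 W
    P_R6 = (1.018 - 1.016)²/43 = 0.00000007734 W
    P_R7 = (1.012 - 1.017)²/1200 = 0.0000000179 W
    P_R8 = (1.012 - 1.016)²/20 = 0.0000008944 W
    P_R9 = (1.017 - 1.016)²/2.4 = 0.00000006859 W
  P_total = P_R1 + P_R2 + P_R3 + P_R4 + P_R5 + P_R6 + P_R7 + P_R8 + P_R9 = 0.1134 W

Final answers:
1. V_4 = 1.017 V
2. I_R6 = 4.241e-05 A
3. P_R1 = 0.002365 W
4. P_total = 0.1134 W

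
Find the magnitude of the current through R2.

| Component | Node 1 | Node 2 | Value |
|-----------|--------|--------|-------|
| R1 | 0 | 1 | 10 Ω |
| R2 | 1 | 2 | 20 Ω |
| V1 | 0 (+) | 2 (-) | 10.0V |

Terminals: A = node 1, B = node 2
Nodal analysis, taking node 2 as the 0 V reference.
Source V1 fixes V_0 = 10 V.
KCL at each unknown node (sum of currents leaving = 0; resistances in Ω):
  Node 1: (V_1 - 10)/10 + (V_1 - 0)/20 = 0
Collecting terms: 0.15 × V_1 = 1  =>  V_1 = 6.667 V
I_R2 = (V_1 - V_2)/R2 = (6.667 - 0)/20 = 0.3333 A
|I_R2| = 0.3333 A

Final answer: |I_R2| = 0.3333 A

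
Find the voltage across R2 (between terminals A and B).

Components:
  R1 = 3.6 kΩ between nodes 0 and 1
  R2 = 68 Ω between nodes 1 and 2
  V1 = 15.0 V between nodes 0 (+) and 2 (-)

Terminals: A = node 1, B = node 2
R1 and R2 are in series across V1 (node 0 → node 1 → node 2), and the output A–B is taken across R2, so this is a voltage divider.
Series current: I = V1/(R1 + R2) = 15/(3600 + 68) = 15/3668 = 0.004089 A
V_R2 = I × R2 = V1 × R2/(R1 + R2) = 15 × 68/3668 = 0.2781 V

Final answer: 0.2781 V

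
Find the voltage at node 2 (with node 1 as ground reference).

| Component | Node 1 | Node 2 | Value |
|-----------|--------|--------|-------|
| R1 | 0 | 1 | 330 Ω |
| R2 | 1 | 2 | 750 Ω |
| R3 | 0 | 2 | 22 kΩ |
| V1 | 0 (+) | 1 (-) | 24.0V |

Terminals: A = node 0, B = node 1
Nodal analysis, taking node 1 as the 0 V reference.
Source V1 fixes V_0 = 24 V.
KCL at each unknown node (sum of currents leaving = 0; resistances in Ω):
  Node 2: (V_2 - 0)/750 + (V_2 - 24)/22000 = 0
Collecting terms: 0.001379 × V_2 = 0.001091  =>  V_2 = 0.7912 V
The requested potential is V_2 = 0.7912 V.

Final answer: V_2 = 0.7912 V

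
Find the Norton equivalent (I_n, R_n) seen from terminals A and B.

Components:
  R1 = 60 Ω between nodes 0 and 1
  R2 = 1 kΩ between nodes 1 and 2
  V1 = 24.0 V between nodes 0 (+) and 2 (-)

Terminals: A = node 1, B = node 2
Find the Thévenin equivalent first; then I_n = V_th/R_th and R_n = R_th.
Step 1 — V_th is the open-circuit voltage V_A - V_B (nothing connected across the terminals).
Nodal analysis, taking node 2 as the 0 V reference.
Source V1 fixes V_0 = 24 V.
KCL at each unknown node (sum of currents leaving = 0; resistances in Ω):
  Node 1: (V_1 - 24)/60 + (V_1 - 0)/1000 = 0
Collecting terms: 0.01767 × V_1 = 0.4  =>  V_1 = 22.64 V
V_th = V_1 - V_2 = 22.64 - 0 = 22.64 V
Step 2 — R_th: zero the source — replace V1 by a short circuit (node 2 merges into node 0) — and find the resistance seen between A (node 1) and B (node 0).
Reduce the network between node 1 (A) and node 0 (B) by series/parallel combination:
  Rp1 = R1 ‖ R2 (parallel, both between nodes 0 and 1) = 1/(1/60 + 1/1000) = 56.6 Ω
R_th = 56.6 Ω
I_n = V_th/R_th = 22.64/56.6 = 0.4 A, and R_n = R_th = 56.6 Ω

Final answer: I_n = 0.4 A, R_n = 56.6 Ω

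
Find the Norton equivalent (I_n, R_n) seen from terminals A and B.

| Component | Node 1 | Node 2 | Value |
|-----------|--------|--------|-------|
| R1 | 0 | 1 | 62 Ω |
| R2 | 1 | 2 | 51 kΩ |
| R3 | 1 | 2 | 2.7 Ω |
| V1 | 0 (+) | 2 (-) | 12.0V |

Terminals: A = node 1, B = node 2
Find the Thévenin equivalent first; then I_n = V_th/R_th and R_n = R_th.
Step 1 — V_th is the open-circuit voltage V_A - V_B (nothing connected across the terminals).
Nodal analysis, taking node 2 as the 0 V reference.
Source V1 fixes V_0 = 12 V.
KCL at each unknown node (sum of currents leaving = 0; resistances in Ω):
  Node 1: (V_1 - 12)/62 + (V_1 - 0)/51000 + (V_1 - 0)/2.7 = 0
Collecting terms: 0.3865 × V_1 = 0.1935  =>  V_1 = 0.5007 V
V_th = V_1 - V_2 = 0.5007 - 0 = 0.5007 V
Step 2 — R_th: zero the source — replace V1 by a short circuit (node 2 merges into node 0) — and find the resistance seen between A (node 1) and B (node 0).
Reduce the network between node 1 (A) and node 0 (B) by series/parallel combination:
  Rp1 = R1 ‖ R2 ‖ R3 (parallel, all between nodes 0 and 1) = 1/(1/62 + 1/51000 + 1/2.7) = 2.587 Ω
R_th = 2.587 Ω
I_n = V_th/R_th = 0.5007/2.587 = 0.1935 A, and R_n = R_th = 2.587 Ω

Final answer: I_n = 0.1935 A, R_n = 2.587 Ω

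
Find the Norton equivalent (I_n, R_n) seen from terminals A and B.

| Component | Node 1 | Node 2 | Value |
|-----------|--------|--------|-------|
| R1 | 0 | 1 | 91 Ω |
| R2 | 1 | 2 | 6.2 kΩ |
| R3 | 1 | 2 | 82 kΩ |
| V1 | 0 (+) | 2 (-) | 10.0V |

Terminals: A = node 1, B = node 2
Find the Thévenin equivalent first; then I_n = V_th/R_th and R_n = R_th.
Step 1 — V_th is the open-circuit voltage V_A - V_B (nothing connected across the terminals).
Nodal analysis, taking node 2 as the 0 V reference.
Source V1 fixes V_0 = 10 V.
KCL at each unknown node (sum of currents leaving = 0; resistances in Ω):
  Node 1: (V_1 - 10)/91 + (V_1 - 0)/6200 + (V_1 - 0)/82000 = 0
Collecting terms: 0.01116 × V_1 = 0.1099  =>  V_1 = 9.845 V
V_th = V_1 - V_2 = 9.845 - 0 = 9.845 V
Step 2 — R_th: zero the source — replace V1 by a short circuit (node 2 merges into node 0) — and find the resistance seen between A (node 1) and B (node 0).
Reduce the network between node 1 (A) and node 0 (B) by series/parallel combination:
  Rp1 = R1 ‖ R2 ‖ R3 (parallel, all between nodes 0 and 1) = 1/(1/91 + 1/6200 + 1/82000) = 89.59 Ω
R_th = 89.59 Ω
I_n = V_th/R_th = 9.845/89.59 = 0.1099 A, and R_n = R_th = 89.59 Ω

Final answer: I_n = 0.1099 A, R_n = 89.59 Ω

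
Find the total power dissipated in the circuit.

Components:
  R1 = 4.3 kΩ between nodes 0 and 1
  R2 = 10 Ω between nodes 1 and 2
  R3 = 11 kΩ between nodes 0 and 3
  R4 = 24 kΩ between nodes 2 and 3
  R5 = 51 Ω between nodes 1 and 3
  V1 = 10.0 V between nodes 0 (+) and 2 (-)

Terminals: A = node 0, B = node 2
Nodal analysis, taking node 2 as the 0 V reference.
Source V1 fixes V_0 = 10 V.
KCL at each unknown node (sum of currents leaving = 0; resistances in Ω):
  Node 1: (V_1 - 10)/4300 + (V_1 - 0)/10 + (V_1 - V_3)/51 = 0
  Node 3: (V_3 - 10)/11000 + (V_3 - 0)/24000 + (V_3 - V_1)/51 = 0
Collecting terms (coefficients in siemens):
  0.1198·V_1 - 0.01961·V_3 = 0.002326
  0.01974·V_3 - 0.01961·V_1 = 0.0009091
Determinant D = (0.1198)(0.01974) - (-0.01961)(-0.01961) = 0.001981
V_1 = [(0.002326)(0.01974) - (-0.01961)(0.0009091)]/D = 0.03217 V
V_3 = [(0.1198)(0.0009091) - (0.002326)(-0.01961)]/D = 0.078 V
Power in each resistor, P = (ΔV)²/R:
  P_R1 = (10 - 0.03217)²/4300 = 0.02311 W
  P_R2 = (0.03217 - 0)²/10 = 0.0001035 W
  P_R3 = (10 - 0.078)²/11000 = 0.00895 W
  P_R4 = (0 - 0.078)²/24000 = 0.0000002535 W
  P_R5 = (0.03217 - 0.078)²/51 = 0.0000412 W
P_total = P_R1 + P_R2 + P_R3 + P_R4 + P_R5 = 0.0322 W

Final answer: 0.0322 W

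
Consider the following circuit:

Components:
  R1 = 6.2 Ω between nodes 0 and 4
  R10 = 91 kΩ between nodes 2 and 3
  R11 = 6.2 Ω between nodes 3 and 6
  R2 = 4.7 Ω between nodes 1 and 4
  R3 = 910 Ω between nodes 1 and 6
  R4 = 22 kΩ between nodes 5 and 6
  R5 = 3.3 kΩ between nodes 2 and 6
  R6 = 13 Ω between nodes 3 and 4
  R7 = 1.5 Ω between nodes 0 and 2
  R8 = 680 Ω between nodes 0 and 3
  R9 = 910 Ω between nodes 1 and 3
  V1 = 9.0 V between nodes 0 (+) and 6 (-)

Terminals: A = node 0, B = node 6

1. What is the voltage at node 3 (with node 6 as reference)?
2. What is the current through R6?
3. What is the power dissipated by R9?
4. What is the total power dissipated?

Nodal analysis, taking node 6 as the 0 V reference.
Source V1 fixes V_0 = 9 V.
KCL at each unknown node (sum of currents leaving = 0; resistances in Ω):
  Node 1: (V_1 - V_4)/4.7 + (V_1 - 0)/910 + (V_1 - V_3)/910 = 0
  Node 2: (V_2 - 0)/3300 + (V_2 - 9)/1.5 + (V_2 - V_3)/91000 = 0
  Node 3: (V_3 - V_4)/13 + (V_3 - 9)/680 + (V_3 - V_1)/910 + (V_3 - V_2)/91000 + (V_3 - 0)/6.2 = 0
  Node 4: (V_4 - 9)/6.2 + (V_4 - V_1)/4.7 + (V_4 - V_3)/13 = 0
  Node 5: (V_5 - 0)/22000 = 0
Collecting terms (coefficients in siemens):
  0.215·V_1 - 0.001099·V_3 - 0.2128·V_4 = 0
  0.667·V_2 - 0.00001099·V_3 = 6
  0.2408·V_3 - 0.001099·V_1 - 0.00001099·V_2 - 0.07692·V_4 = 0.01324
  0.451·V_4 - 0.2128·V_1 - 0.07692·V_3 = 1.452
  0.00004545·V_5 = 0
Solving these 5 simultaneous equations (Gaussian elimination) gives:
  V_1 = 6.71 V, V_2 = 8.996 V, V_3 = 2.248 V, V_4 = 6.768 V
  V_5 = 0 V
Part 1:
  Read off the nodal solution: V_3 = 2.248 V
Part 2:
  I_R6 = (V_3 - V_4)/R6 = (2.248 - 6.768)/13 = -0.3477 A
  Magnitude: I_R6 = 0.3477 A
Part 3:
  I_R9 = (V_1 - V_3)/R9 = (6.71 - 2.248)/910 = 0.004904 A
  P_R9 = I_R9² × R9 = (0.004904)² × 910 = 0.02188 W
Part 4:
  Power in each resistor, P = (ΔV)²/R:
    P_R1 = (9 - 6.768)²/6.2 = 0.8034 W
    P_R2 = (6.71 - 6.768)²/4.7 = 0.0007085 W
    P_R3 = (6.71 - 0)²/910 = 0.04948 W
    P_R4 = (0 - 0)²/22000 = 0 W
    P_R5 = (8.996 - 0)²/3300 = 0.02452 W
    P_R6 = (2.248 - 6.768)²/13 = 1.572 W
    P_R7 = (9 - 8.996)²/1.5 = 0.00001176 W
    P_R8 = (9 - 2.248)²/680 = 0.06704 W
    P_R9 = (6.71 - 2.248)²/910 = 0.02188 W
    P_R10 = (8.996 - 2.248)²/91000 = 0.0005003 W
    P_R11 = (2.248 - 0)²/6.2 = 0.8152 W
  P_total = P_R1 + P_R2 + P_R3 + P_R4 + P_R5 + P_R6 + P_R7 + P_R8 + P_R9 + P_R10 + P_R11 = 3.354 W

Final answers:
1. V_3 = 2.248 V
2. I_R6 = 0.3477 A
3. P_R9 = 0.02188 W
4. P_total = 3.354 W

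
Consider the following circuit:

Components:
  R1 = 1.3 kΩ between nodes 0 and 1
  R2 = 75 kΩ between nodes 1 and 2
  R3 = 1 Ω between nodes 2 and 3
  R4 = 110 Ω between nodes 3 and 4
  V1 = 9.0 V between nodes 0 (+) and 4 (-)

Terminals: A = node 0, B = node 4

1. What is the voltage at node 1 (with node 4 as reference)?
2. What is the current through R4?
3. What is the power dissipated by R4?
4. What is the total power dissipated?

Nodal analysis, taking node 4 as the 0 V reference.
Source V1 fixes V_0 = 9 V.
KCL at each unknown node (sum of currents leaving = 0; resistances in Ω):
  Node 1: (V_1 - 9)/1300 + (V_1 - V_2)/75000 = 0
  Node 2: (V_2 - V_1)/75000 + (V_2 - V_3)/1 = 0
  Node 3: (V_3 - V_2)/1 + (V_3 - 0)/110 = 0
Collecting terms (coefficients in siemens):
  0.0007826·V_1 - 0.00001333·V_2 = 0.006923
  1·V_2 - 0.00001333·V_1 - 1·V_3 = 0
  1.009·V_3 - 1·V_2 = 0
Solving these 3 simultaneous equations (Gaussian elimination) gives:
  V_1 = 8.847 V, V_2 = 0.01307 V, V_3 = 0.01296 V
Part 1:
  Read off the nodal solution: V_1 = 8.847 V
Part 2:
  I_R4 = (V_3 - V_4)/R4 = (0.01296 - 0)/110 = 0.0001178 A
  Magnitude: I_R4 = 0.0001178 A
Part 3:
  I_R4 = (V_3 - V_4)/R4 = (0.01296 - 0)/110 = 0.0001178 A
  P_R4 = I_R4² × R4 = (0.0001178)² × 110 = 0.000001526 W
Part 4:
  Power in each resistor, P = (ΔV)²/R:
    P_R1 = (9 - 8.847)²/1300 = 0.00001804 W
    P_R2 = (8.847 - 0.01307)²/75000 = 0.00104 W
    P_R3 = (0.01307 - 0.01296)²/1 = 0.00000001387 W
    P_R4 = (0.01296 - 0)²/110 = 0.000001526 W
  P_total = P_R1 + P_R2 + P_R3 + P_R4 = 0.00106 W

Final answers:
1. V_1 = 8.847 V
2. I_R4 = 0.0001178 A
3. P_R4 = 1.526e-06 W
4. P_total = 0.00106 W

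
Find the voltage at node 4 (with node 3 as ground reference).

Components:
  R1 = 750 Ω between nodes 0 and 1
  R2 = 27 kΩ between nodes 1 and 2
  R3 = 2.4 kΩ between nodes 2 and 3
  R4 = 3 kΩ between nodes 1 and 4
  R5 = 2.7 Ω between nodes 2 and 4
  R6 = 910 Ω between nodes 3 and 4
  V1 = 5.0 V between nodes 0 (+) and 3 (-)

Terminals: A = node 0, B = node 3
Nodal analysis, taking node 3 as the 0 V reference.
Source V1 fixes V_0 = 5 V.
KCL at each unknown node (sum of currents leaving = 0; resistances in Ω):
  Node 1: (V_1 - 5)/750 + (V_1 - V_2)/27000 + (V_1 - V_4)/3000 = 0
  Node 2: (V_2 - V_1)/27000 + (V_2 - 0)/2400 + (V_2 - V_4)/2.7 = 0
  Node 4: (V_4 - V_1)/3000 + (V_4 - V_2)/2.7 + (V_4 - 0)/910 = 0
Collecting terms (coefficients in siemens):
  0.001704·V_1 - 0.00003704·V_2 - 0.0003333·V_4 = 0.006667
  0.3708·V_2 - 0.00003704·V_1 - 0.3704·V_4 = 0
  0.3718·V_4 - 0.0003333·V_1 - 0.3704·V_2 = 0
Solving these 3 simultaneous equations (Gaussian elimination) gives:
  V_1 = 4.088 V, V_2 = 0.8023 V, V_4 = 0.8029 V
The requested potential is V_4 = 0.8029 V.

Final answer: V_4 = 0.8029 V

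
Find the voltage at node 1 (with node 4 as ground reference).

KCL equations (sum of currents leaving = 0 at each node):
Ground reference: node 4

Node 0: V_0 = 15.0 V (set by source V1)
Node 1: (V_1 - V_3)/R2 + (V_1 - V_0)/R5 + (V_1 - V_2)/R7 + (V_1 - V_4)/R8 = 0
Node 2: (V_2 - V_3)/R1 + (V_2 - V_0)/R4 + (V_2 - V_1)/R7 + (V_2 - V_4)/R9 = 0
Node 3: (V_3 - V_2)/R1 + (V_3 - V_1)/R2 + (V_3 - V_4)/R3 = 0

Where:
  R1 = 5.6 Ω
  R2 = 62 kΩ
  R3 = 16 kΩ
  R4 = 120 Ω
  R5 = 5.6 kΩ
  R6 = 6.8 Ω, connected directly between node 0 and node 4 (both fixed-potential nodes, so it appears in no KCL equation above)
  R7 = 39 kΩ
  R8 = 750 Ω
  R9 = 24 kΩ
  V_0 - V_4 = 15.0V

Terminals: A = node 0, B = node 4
Nodal analysis, taking node 4 as the 0 V reference.
Source V1 fixes V_0 = 15 V.
KCL at each unknown node (sum of currents leaving = 0; resistances in Ω):
  Node 1: (V_1 - V_3)/62000 + (V_1 - 15)/5600 + (V_1 - V_2)/39000 + (V_1 - 0)/750 = 0
  Node 2: (V_2 - V_3)/5.6 + (V_2 - 15)/120 + (V_2 - V_1)/39000 + (V_2 - 0)/24000 = 0
  Node 3: (V_3 - V_2)/5.6 + (V_3 - V_1)/62000 + (V_3 - 0)/16000 = 0
Collecting terms (coefficients in siemens):
  0.001554·V_1 - 0.00002564·V_2 - 0.00001613·V_3 = 0.002679
  0.187·V_2 - 0.00002564·V_1 - 0.1786·V_3 = 0.125
  0.1787·V_3 - 0.00001613·V_1 - 0.1786·V_2 = 0
Solving these 3 simultaneous equations (Gaussian elimination) gives:
  V_1 = 2.121 V, V_2 = 14.75 V, V_3 = 14.75 V
The requested potential is V_1 = 2.121 V.

Final answer: V_1 = 2.121 V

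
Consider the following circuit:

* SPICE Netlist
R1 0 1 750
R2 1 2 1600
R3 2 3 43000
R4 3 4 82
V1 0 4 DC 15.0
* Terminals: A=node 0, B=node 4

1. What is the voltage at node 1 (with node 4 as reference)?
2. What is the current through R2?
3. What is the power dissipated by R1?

Nodal analysis, taking node 4 as the 0 V reference.
Source V1 fixes V_0 = 15 V.
KCL at each unknown node (sum of currents leaving = 0; resistances in Ω):
  Node 1: (V_1 - 15)/750 + (V_1 - V_2)/1600 = 0
  Node 2: (V_2 - V_1)/1600 + (V_2 - V_3)/43000 = 0
  Node 3: (V_3 - V_2)/43000 + (V_3 - 0)/82 = 0
Collecting terms (coefficients in siemens):
  0.001958·V_1 - 0.000625·V_2 = 0.02
  0.0006483·V_2 - 0.000625·V_1 - 0.00002326·V_3 = 0
  0.01222·V_3 - 0.00002326·V_2 = 0
Solving these 3 simultaneous equations (Gaussian elimination) gives:
  V_1 = 14.75 V, V_2 = 14.22 V, V_3 = 0.02707 V
Part 1:
  Read off the nodal solution: V_1 = 14.75 V
Part 2:
  I_R2 = (V_1 - V_2)/R2 = (14.75 - 14.22)/1600 = 0.0003302 A
  Magnitude: I_R2 = 0.0003302 A
Part 3:
  I_R1 = (V_0 - V_1)/R1 = (15 - 14.75)/750 = 0.0003302 A
  P_R1 = I_R1² × R1 = (0.0003302)² × 750 = 0.00008176 W

Final answers:
1. V_1 = 14.75 V
2. I_R2 = 0.0003302 A
3. P_R1 = 8.176e-05 W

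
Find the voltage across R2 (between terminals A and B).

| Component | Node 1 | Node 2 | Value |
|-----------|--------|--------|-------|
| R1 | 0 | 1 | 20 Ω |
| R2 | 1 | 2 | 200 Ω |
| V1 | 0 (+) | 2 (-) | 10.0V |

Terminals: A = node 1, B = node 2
R1 and R2 are in series across V1 (node 0 → node 1 → node 2), and the output A–B is taken across R2, so this is a voltage divider.
Series current: I = V1/(R1 + R2) = 10/(20 + 200) = 10/220 = 0.04545 A
V_R2 = I × R2 = V1 × R2/(R1 + R2) = 10 × 200/220 = 9.091 V

Final answer: 9.091 V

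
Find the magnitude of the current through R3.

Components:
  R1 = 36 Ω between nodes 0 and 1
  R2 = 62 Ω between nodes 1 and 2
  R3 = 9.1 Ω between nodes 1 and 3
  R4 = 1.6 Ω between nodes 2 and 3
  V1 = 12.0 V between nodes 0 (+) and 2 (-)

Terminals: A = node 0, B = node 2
Nodal analysis, taking node 2 as the 0 V reference.
Source V1 fixes V_0 = 12 V.
KCL at each unknown node (sum of currents leaving = 0; resistances in Ω):
  Node 1: (V_1 - 12)/36 + (V_1 - 0)/62 + (V_1 - V_3)/9.1 = 0
  Node 3: (V_3 - V_1)/9.1 + (V_3 - 0)/1.6 = 0
Collecting terms (coefficients in siemens):
  0.1538·V_1 - 0.1099·V_3 = 0.3333
  0.7349·V_3 - 0.1099·V_1 = 0
Determinant D = (0.1538)(0.7349) - (-0.1099)(-0.1099) = 0.1009
V_1 = [(0.3333)(0.7349) - (-0.1099)(0)]/D = 2.427 V
V_3 = [(0.1538)(0) - (0.3333)(-0.1099)]/D = 0.3629 V
I_R3 = (V_1 - V_3)/R3 = (2.427 - 0.3629)/9.1 = 0.2268 A
|I_R3| = 0.2268 A

Final answer: |I_R3| = 0.2268 A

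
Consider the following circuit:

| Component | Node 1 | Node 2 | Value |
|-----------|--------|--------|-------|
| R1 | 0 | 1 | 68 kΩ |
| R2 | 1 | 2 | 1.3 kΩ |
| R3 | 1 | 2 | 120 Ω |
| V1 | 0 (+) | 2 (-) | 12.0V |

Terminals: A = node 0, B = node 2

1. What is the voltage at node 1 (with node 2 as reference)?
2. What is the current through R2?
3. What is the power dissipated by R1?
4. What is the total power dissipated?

Nodal analysis, taking node 2 as the 0 V reference.
Source V1 fixes V_0 = 12 V.
KCL at each unknown node (sum of currents leaving = 0; resistances in Ω):
  Node 1: (V_1 - 12)/68000 + (V_1 - 0)/1300 + (V_1 - 0)/120 = 0
Collecting terms: 0.009117 × V_1 = 0.0001765  =>  V_1 = 0.01936 V
Part 1:
  Read off the nodal solution: V_1 = 0.01936 V
Part 2:
  I_R2 = (V_1 - V_2)/R2 = (0.01936 - 0)/1300 = 0.00001489 A
  Magnitude: I_R2 = 0.00001489 A
Part 3:
  I_R1 = (V_0 - V_1)/R1 = (12 - 0.01936)/68000 = 0.0001762 A
  P_R1 = I_R1² × R1 = (0.0001762)² × 68000 = 0.002111 W
Part 4:
  Power in each resistor, P = (ΔV)²/R:
    P_R1 = (12 - 0.01936)²/68000 = 0.002111 W
    P_R2 = (0.01936 - 0)²/1300 = 0.0000002882 W
    P_R3 = (0.01936 - 0)²/120 = 0.000003122 W
  P_total = P_R1 + P_R2 + P_R3 = 0.002114 W

Final answers:
1. V_1 = 0.01936 V
2. I_R2 = 1.489e-05 A
3. P_R1 = 0.002111 W
4. P_total = 0.002114 W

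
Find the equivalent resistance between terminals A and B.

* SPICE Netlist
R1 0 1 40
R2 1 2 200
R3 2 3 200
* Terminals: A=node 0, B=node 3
Reduce the network between node 0 (A) and node 3 (B) by series/parallel combination:
  Rs1 = R1 + R2 (series, joined only at node 1) = 40 + 200 = 240 Ω
  Rs2 = R3 + Rs1 (series, joined only at node 2) = 200 + 240 = 440 Ω
R_eq = 440 Ω

Final answer: 440 Ω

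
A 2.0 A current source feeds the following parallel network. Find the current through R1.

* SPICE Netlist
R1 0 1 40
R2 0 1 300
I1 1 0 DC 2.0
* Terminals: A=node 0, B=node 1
All resistors sit directly between nodes 0 and 1, so they are in parallel and share one voltage V; the full source current 2 A splits among them.
1/R_par = 1/40 + 1/300 = 0.02833 S  =>  R_par = 35.29 Ω
V = I × R_par = 2 × 35.29 = 70.59 V
I_R1 = V/R1 = 70.59/40 = 1.765 A

Final answer: 1.765 A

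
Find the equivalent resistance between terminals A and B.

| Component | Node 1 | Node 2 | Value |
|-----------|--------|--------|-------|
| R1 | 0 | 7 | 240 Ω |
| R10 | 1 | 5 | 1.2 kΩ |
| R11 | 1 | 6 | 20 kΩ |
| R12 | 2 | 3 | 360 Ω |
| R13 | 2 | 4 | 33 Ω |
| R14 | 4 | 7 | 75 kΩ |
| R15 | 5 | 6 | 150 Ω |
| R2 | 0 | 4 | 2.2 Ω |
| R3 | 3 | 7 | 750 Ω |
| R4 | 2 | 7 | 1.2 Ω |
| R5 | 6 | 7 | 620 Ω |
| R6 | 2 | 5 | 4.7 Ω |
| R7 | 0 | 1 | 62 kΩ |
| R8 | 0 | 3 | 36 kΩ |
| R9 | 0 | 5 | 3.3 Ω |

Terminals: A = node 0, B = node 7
The network is not a plain series/parallel combination. Inject a 1 A test current into terminal A (node 0) and return it from terminal B (node 7); then R_eq = V_A / (1 A).
Nodal analysis, taking node 7 as the 0 V reference.
Current source I_test pushes 1 A into node 0 and draws it out of node 7.
KCL at each unknown node (sum of currents leaving = 0; resistances in Ω):
  Node 0: (V_0 - 0)/240 + (V_0 - V_4)/2.2 + (V_0 - V_1)/62000 + (V_0 - V_3)/36000 + (V_0 - V_5)/3.3 - 1 = 0
  Node 1: (V_1 - V_0)/62000 + (V_1 - V_5)/1200 + (V_1 - V_6)/20000 = 0
  Node 2: (V_2 - 0)/1.2 + (V_2 - V_5)/4.7 + (V_2 - V_3)/360 + (V_2 - V_4)/33 = 0
  Node 3: (V_3 - V_0)/36000 + (V_3 - V_2)/360 + (V_3 - 0)/750 = 0
  Node 4: (V_4 - V_0)/2.2 + (V_4 - V_2)/33 + (V_4 - 0)/75000 = 0
  Node 5: (V_5 - V_0)/3.3 + (V_5 - V_1)/1200 + (V_5 - V_2)/4.7 + (V_5 - V_6)/150 = 0
  Node 6: (V_6 - V_1)/20000 + (V_6 - V_5)/150 + (V_6 - 0)/620 = 0
Collecting terms (coefficients in siemens):
  0.7618·V_0 - 0.00001613·V_1 - 0.00002778·V_3 - 0.4545·V_4 - 0.303·V_5 = 1
  0.0008995·V_1 - 0.00001613·V_0 - 0.0008333·V_5 - 0.00005·V_6 = 0
  1.079·V_2 - 0.002778·V_3 - 0.0303·V_4 - 0.2128·V_5 = 0
  0.004139·V_3 - 0.00002778·V_0 - 0.002778·V_2 = 0
  0.4849·V_4 - 0.4545·V_0 - 0.0303·V_2 = 0
  0.5233·V_5 - 0.303·V_0 - 0.0008333·V_1 - 0.2128·V_2 - 0.006667·V_6 = 0
  0.00833·V_6 - 0.00005·V_1 - 0.006667·V_5 = 0
Solving these 7 simultaneous equations (Gaussian elimination) gives:
  V_0 = 7.444 V, V_1 = 4.832 V, V_2 = 1.154 V, V_3 = 0.8243 V
  V_4 = 7.051 V, V_5 = 4.837 V, V_6 = 3.901 V
R_eq = V_0 / 1 A = 7.444 Ω

Final answer: 7.444 Ω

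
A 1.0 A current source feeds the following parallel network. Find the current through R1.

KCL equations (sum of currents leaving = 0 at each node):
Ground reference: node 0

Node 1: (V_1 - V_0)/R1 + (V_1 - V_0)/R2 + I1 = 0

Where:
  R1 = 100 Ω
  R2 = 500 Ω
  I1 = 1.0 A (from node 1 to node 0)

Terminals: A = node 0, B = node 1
All resistors sit directly between nodes 0 and 1, so they are in parallel and share one voltage V; the full source current 1 A splits among them.
1/R_par = 1/100 + 1/500 = 0.012 S  =>  R_par = 83.33 Ω
V = I × R_par = 1 × 83.33 = 83.33 V
I_R1 = V/R1 = 83.33/100 = 0.8333 A

Final answer: 0.8333 A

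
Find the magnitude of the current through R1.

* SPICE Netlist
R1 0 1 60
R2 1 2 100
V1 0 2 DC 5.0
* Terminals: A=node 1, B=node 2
Nodal analysis, taking node 2 as the 0 V reference.
Source V1 fixes V_0 = 5 V.
KCL at each unknown node (sum of currents leaving = 0; resistances in Ω):
  Node 1: (V_1 - 5)/60 + (V_1 - 0)/100 = 0
Collecting terms: 0.02667 × V_1 = 0.08333  =>  V_1 = 3.125 V
I_R1 = (V_0 - V_1)/R1 = (5 - 3.125)/60 = 0.03125 A
|I_R1| = 0.03125 A

Final answer: |I_R1| = 0.03125 A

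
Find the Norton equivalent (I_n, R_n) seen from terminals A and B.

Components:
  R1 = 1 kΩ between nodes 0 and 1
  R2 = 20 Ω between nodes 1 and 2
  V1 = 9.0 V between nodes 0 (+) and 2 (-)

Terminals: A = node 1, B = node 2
Find the Thévenin equivalent first; then I_n = V_th/R_th and R_n = R_th.
Step 1 — V_th is the open-circuit voltage V_A - V_B (nothing connected across the terminals).
Nodal analysis, taking node 2 as the 0 V reference.
Source V1 fixes V_0 = 9 V.
KCL at each unknown node (sum of currents leaving = 0; resistances in Ω):
  Node 1: (V_1 - 9)/1000 + (V_1 - 0)/20 = 0
Collecting terms: 0.051 × V_1 = 0.009  =>  V_1 = 0.1765 V
V_th = V_1 - V_2 = 0.1765 - 0 = 0.1765 V
Step 2 — R_th: zero the source — replace V1 by a short circuit (node 2 merges into node 0) — and find the resistance seen between A (node 1) and B (node 0).
Reduce the network between node 1 (A) and node 0 (B) by series/parallel combination:
  Rp1 = R1 ‖ R2 (parallel, both between nodes 0 and 1) = 1/(1/1000 + 1/20) = 19.61 Ω
R_th = 19.61 Ω
I_n = V_th/R_th = 0.1765/19.61 = 0.009 A, and R_n = R_th = 19.61 Ω

Final answer: I_n = 0.009 A, R_n = 19.61 Ω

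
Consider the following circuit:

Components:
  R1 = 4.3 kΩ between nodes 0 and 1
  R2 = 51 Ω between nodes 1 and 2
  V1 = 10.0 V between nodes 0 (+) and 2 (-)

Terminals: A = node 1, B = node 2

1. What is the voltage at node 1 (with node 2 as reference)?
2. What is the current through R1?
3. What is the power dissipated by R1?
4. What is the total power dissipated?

Nodal analysis, taking node 2 as the 0 V reference.
Source V1 fixes V_0 = 10 V.
KCL at each unknown node (sum of currents leaving = 0; resistances in Ω):
  Node 1: (V_1 - 10)/4300 + (V_1 - 0)/51 = 0
Collecting terms: 0.01984 × V_1 = 0.002326  =>  V_1 = 0.1172 V
Part 1:
  Read off the nodal solution: V_1 = 0.1172 V
Part 2:
  I_R1 = (V_0 - V_1)/R1 = (10 - 0.1172)/4300 = 0.002298 A
  Magnitude: I_R1 = 0.002298 A
Part 3:
  I_R1 = (V_0 - V_1)/R1 = (10 - 0.1172)/4300 = 0.002298 A
  P_R1 = I_R1² × R1 = (0.002298)² × 4300 = 0.02271 W
Part 4:
  Power in each resistor, P = (ΔV)²/R:
    P_R1 = (10 - 0.1172)²/4300 = 0.02271 W
    P_R2 = (0.1172 - 0)²/51 = 0.0002694 W
  P_total = P_R1 + P_R2 = 0.02298 W

Final answers:
1. V_1 = 0.1172 V
2. I_R1 = 0.002298 A
3. P_R1 = 0.02271 W
4. P_total = 0.02298 W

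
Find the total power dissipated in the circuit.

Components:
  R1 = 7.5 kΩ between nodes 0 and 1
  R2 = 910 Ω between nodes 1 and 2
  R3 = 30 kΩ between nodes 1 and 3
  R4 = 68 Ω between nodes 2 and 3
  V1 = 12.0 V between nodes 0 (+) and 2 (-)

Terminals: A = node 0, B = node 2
Nodal analysis, taking node 2 as the 0 V reference.
Source V1 fixes V_0 = 12 V.
KCL at each unknown node (sum of currents leaving = 0; resistances in Ω):
  Node 1: (V_1 - 12)/7500 + (V_1 - 0)/910 + (V_1 - V_3)/30000 = 0
  Node 3: (V_3 - V_1)/30000 + (V_3 - 0)/68 = 0
Collecting terms (coefficients in siemens):
  0.001266·V_1 - 0.00003333·V_3 = 0.0016
  0.01474·V_3 - 0.00003333·V_1 = 0
Determinant D = (0.001266)(0.01474) - (-0.00003333)(-0.00003333) = 0.00001865
V_1 = [(0.0016)(0.01474) - (-0.00003333)(0)]/D = 1.264 V
V_3 = [(0.001266)(0) - (0.0016)(-0.00003333)]/D = 0.002859 V
Power in each resistor, P = (ΔV)²/R:
  P_R1 = (12 - 1.264)²/7500 = 0.01537 W
  P_R2 = (1.264 - 0)²/910 = 0.001757 W
  P_R3 = (1.264 - 0.002859)²/30000 = 0.00005304 W
  P_R4 = (0 - 0.002859)²/68 = 0.0000001202 W
P_total = P_R1 + P_R2 + P_R3 + P_R4 = 0.01718 W

Final answer: 0.01718 W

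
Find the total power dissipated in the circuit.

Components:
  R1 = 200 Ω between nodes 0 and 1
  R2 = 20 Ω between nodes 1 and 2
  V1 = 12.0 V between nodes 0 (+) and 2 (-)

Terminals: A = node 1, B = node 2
Nodal analysis, taking node 2 as the 0 V reference.
Source V1 fixes V_0 = 12 V.
KCL at each unknown node (sum of currents leaving = 0; resistances in Ω):
  Node 1: (V_1 - 12)/200 + (V_1 - 0)/20 = 0
Collecting terms: 0.055 × V_1 = 0.06  =>  V_1 = 1.091 V
Power in each resistor, P = (ΔV)²/R:
  P_R1 = (12 - 1.091)²/200 = 0.595 W
  P_R2 = (1.091 - 0)²/20 = 0.0595 W
P_total = P_R1 + P_R2 = 0.6545 W

Final answer: 0.6545 W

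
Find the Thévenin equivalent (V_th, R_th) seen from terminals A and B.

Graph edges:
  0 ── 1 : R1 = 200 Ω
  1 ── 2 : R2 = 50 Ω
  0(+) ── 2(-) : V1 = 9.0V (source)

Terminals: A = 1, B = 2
Step 1 — V_th is the open-circuit voltage V_A - V_B (nothing connected across the terminals).
Nodal analysis, taking node 2 as the 0 V reference.
Source V1 fixes V_0 = 9 V.
KCL at each unknown node (sum of currents leaving = 0; resistances in Ω):
  Node 1: (V_1 - 9)/200 + (V_1 - 0)/50 = 0
Collecting terms: 0.025 × V_1 = 0.045  =>  V_1 = 1.8 V
V_th = V_1 - V_2 = 1.8 - 0 = 1.8 V
Step 2 — R_th: zero the source — replace V1 by a short circuit (node 2 merges into node 0) — and find the resistance seen between A (node 1) and B (node 0).
Reduce the network between node 1 (A) and node 0 (B) by series/parallel combination:
  Rp1 = R1 ‖ R2 (parallel, both between nodes 0 and 1) = 1/(1/200 + 1/50) = 40 Ω
R_th = 40 Ω

Final answer: V_th = 1.8 V, R_th = 40 Ω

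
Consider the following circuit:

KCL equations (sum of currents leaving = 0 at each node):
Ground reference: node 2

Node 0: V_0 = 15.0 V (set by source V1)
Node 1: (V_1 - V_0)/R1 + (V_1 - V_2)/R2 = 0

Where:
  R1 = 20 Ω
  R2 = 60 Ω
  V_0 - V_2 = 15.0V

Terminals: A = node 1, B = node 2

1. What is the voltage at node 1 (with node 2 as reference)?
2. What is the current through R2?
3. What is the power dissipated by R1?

Nodal analysis, taking node 2 as the 0 V reference.
Source V1 fixes V_0 = 15 V.
KCL at each unknown node (sum of currents leaving = 0; resistances in Ω):
  Node 1: (V_1 - 15)/20 + (V_1 - 0)/60 = 0
Collecting terms: 0.06667 × V_1 = 0.75  =>  V_1 = 11.25 V
Part 1:
  Read off the nodal solution: V_1 = 11.25 V
Part 2:
  I_R2 = (V_1 - V_2)/R2 = (11.25 - 0)/60 = 0.1875 A
  Magnitude: I_R2 = 0.1875 A
Part 3:
  I_R1 = (V_0 - V_1)/R1 = (15 - 11.25)/20 = 0.1875 A
  P_R1 = I_R1² × R1 = (0.1875)² × 20 = 0.7031 W

Final answers:
1. V_1 = 11.25 V
2. I_R2 = 0.1875 A
3. P_R1 = 0.7031 W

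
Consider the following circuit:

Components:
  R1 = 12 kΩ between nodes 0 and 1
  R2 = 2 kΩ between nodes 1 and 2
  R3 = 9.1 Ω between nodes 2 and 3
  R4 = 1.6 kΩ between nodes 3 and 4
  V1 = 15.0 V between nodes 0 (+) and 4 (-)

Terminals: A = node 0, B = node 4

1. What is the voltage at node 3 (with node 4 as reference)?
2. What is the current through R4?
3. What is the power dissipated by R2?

Nodal analysis, taking node 4 as the 0 V reference.
Source V1 fixes V_0 = 15 V.
KCL at each unknown node (sum of currents leaving = 0; resistances in Ω):
  Node 1: (V_1 - 15)/12000 + (V_1 - V_2)/2000 = 0
  Node 2: (V_2 - V_1)/2000 + (V_2 - V_3)/9.1 = 0
  Node 3: (V_3 - V_2)/9.1 + (V_3 - 0)/1600 = 0
Collecting terms (coefficients in siemens):
  0.0005833·V_1 - 0.0005·V_2 = 0.00125
  0.1104·V_2 - 0.0005·V_1 - 0.1099·V_3 = 0
  0.1105·V_3 - 0.1099·V_2 = 0
Solving these 3 simultaneous equations (Gaussian elimination) gives:
  V_1 = 3.468 V, V_2 = 1.546 V, V_3 = 1.538 V
Part 1:
  Read off the nodal solution: V_3 = 1.538 V
Part 2:
  I_R4 = (V_3 - V_4)/R4 = (1.538 - 0)/1600 = 0.000961 A
  Magnitude: I_R4 = 0.000961 A
Part 3:
  I_R2 = (V_1 - V_2)/R2 = (3.468 - 1.546)/2000 = 0.000961 A
  P_R2 = I_R2² × R2 = (0.000961)² × 2000 = 0.001847 W

Final answers:
1. V_3 = 1.538 V
2. I_R4 = 0.000961 A
3. P_R2 = 0.001847 W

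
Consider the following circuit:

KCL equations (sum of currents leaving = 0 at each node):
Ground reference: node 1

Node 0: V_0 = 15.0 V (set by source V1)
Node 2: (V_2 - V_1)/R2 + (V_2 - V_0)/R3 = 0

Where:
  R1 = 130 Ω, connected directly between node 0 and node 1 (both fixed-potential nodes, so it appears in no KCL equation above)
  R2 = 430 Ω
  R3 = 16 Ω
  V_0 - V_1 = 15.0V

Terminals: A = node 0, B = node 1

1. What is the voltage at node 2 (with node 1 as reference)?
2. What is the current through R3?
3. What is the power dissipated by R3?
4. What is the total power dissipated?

Nodal analysis, taking node 1 as the 0 V reference.
Source V1 fixes V_0 = 15 V.
KCL at each unknown node (sum of currents leaving = 0; resistances in Ω):
  Node 2: (V_2 - 0)/430 + (V_2 - 15)/16 = 0
Collecting terms: 0.06483 × V_2 = 0.9375  =>  V_2 = 14.46 V
Part 1:
  Read off the nodal solution: V_2 = 14.46 V
Part 2:
  I_R3 = (V_0 - V_2)/R3 = (15 - 14.46)/16 = 0.03363 A
  Magnitude: I_R3 = 0.03363 A
Part 3:
  I_R3 = (V_0 - V_2)/R3 = (15 - 14.46)/16 = 0.03363 A
  P_R3 = I_R3² × R3 = (0.03363)² × 16 = 0.0181 W
Part 4:
  Power in each resistor, P = (ΔV)²/R:
    P_R1 = (15 - 0)²/130 = 1.731 W
    P_R2 = (0 - 14.46)²/430 = 0.4864 W
    P_R3 = (15 - 14.46)²/16 = 0.0181 W
  P_total = P_R1 + P_R2 + P_R3 = 2.235 W

Final answers:
1. V_2 = 14.46 V
2. I_R3 = 0.03363 A
3. P_R3 = 0.0181 W
4. P_total = 2.235 W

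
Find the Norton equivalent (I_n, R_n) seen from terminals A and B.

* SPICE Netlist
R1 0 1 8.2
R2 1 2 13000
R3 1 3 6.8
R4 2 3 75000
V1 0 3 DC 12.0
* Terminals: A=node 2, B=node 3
Find the Thévenin equivalent first; then I_n = V_th/R_th and R_n = R_th.
Step 1 — V_th is the open-circuit voltage V_A - V_B (nothing connected across the terminals).
Nodal analysis, taking node 3 as the 0 V reference.
Source V1 fixes V_0 = 12 V.
KCL at each unknown node (sum of currents leaving = 0; resistances in Ω):
  Node 1: (V_1 - 12)/8.2 + (V_1 - V_2)/13000 + (V_1 - 0)/6.8 = 0
  Node 2: (V_2 - V_1)/13000 + (V_2 - 0)/75000 = 0
Collecting terms (coefficients in siemens):
  0.2691·V_1 - 0.00007692·V_2 = 1.463
  0.00009026·V_2 - 0.00007692·V_1 = 0
Determinant D = (0.2691)(0.00009026) - (-0.00007692)(-0.00007692) = 0.00002428
V_1 = [(1.463)(0.00009026) - (-0.00007692)(0)]/D = 5.44 V
V_2 = [(0.2691)(0) - (1.463)(-0.00007692)]/D = 4.636 V
V_th = V_2 - V_3 = 4.636 - 0 = 4.636 V
Step 2 — R_th: zero the source — replace V1 by a short circuit (node 3 merges into node 0) — and find the resistance seen between A (node 2) and B (node 0).
Reduce the network between node 2 (A) and node 0 (B) by series/parallel combination:
  Rp1 = R1 ‖ R3 (parallel, both between nodes 0 and 1) = 1/(1/8.2 + 1/6.8) = 3.717 Ω
  Rs1 = R2 + Rp1 (series, joined only at node 1) = 13000 + 3.717 = 13000 Ω
  Rp2 = R4 ‖ Rs1 (parallel, both between nodes 0 and 2) = 1/(1/75000 + 1/13000) = 11080 Ω
R_th = 11.08 kΩ
I_n = V_th/R_th = 4.636/11080 = 0.0004183 A, and R_n = R_th = 11.08 kΩ

Final answer: I_n = 0.0004183 A, R_n = 11.08 kΩ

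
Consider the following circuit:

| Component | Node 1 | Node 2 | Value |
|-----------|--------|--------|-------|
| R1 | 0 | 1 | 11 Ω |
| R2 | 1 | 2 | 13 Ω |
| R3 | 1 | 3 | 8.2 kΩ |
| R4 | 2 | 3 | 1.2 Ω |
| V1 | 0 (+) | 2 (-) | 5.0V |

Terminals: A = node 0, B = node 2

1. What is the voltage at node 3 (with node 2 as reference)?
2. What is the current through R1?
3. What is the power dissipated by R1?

Nodal analysis, taking node 2 as the 0 V reference.
Source V1 fixes V_0 = 5 V.
KCL at each unknown node (sum of currents leaving = 0; resistances in Ω):
  Node 1: (V_1 - 5)/11 + (V_1 - 0)/13 + (V_1 - V_3)/8200 = 0
  Node 3: (V_3 - V_1)/8200 + (V_3 - 0)/1.2 = 0
Collecting terms (coefficients in siemens):
  0.168·V_1 - 0.000122·V_3 = 0.4545
  0.8335·V_3 - 0.000122·V_1 = 0
Determinant D = (0.168)(0.8335) - (-0.000122)(-0.000122) = 0.14
V_1 = [(0.4545)(0.8335) - (-0.000122)(0)]/D = 2.706 V
V_3 = [(0.168)(0) - (0.4545)(-0.000122)]/D = 0.000396 V
Part 1:
  Read off the nodal solution: V_3 = 0.000396 V
Part 2:
  I_R1 = (V_0 - V_1)/R1 = (5 - 2.706)/11 = 0.2085 A
  Magnitude: I_R1 = 0.2085 A
Part 3:
  I_R1 = (V_0 - V_1)/R1 = (5 - 2.706)/11 = 0.2085 A
  P_R1 = I_R1² × R1 = (0.2085)² × 11 = 0.4783 W

Final answers:
1. V_3 = 0.000396 V
2. I_R1 = 0.2085 A
3. P_R1 = 0.4783 W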